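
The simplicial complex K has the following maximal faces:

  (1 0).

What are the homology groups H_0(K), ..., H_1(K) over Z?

H_0 = Z,  H_1 = 0.

We work with the vertex ordering 0 < 1. The simplices of K, each written with vertices in increasing order, are:

  0-simplices (2): [0], [1]
  1-simplices (1): [0,1]

Hence C_0 ≅ Z^2, C_1 ≅ Z^1.

∂_1: C_1 → C_0 sends each edge [p,q] (with p < q) to q − p. For instance
  ∂[0,1] = [1] − [0].
The resulting 2×1 matrix has rank 1, and its Smith normal form has invariant factors (1).

Now H_k = ker ∂_k / im ∂_{k+1}, so:

  H_0: rank C_0 − rank ∂_1 = 2 − 1 = 1, and the invariant factors of ∂_1 are all 1, so H_0 = Z.
  H_1: rank ker ∂_1 − rank ∂_2 = (1 − 1) − 0 = 0, and there is no ∂_2, so H_1 = 0.

As a check, the Euler characteristic is 2 − 1 = 1, which agrees with 1 − 0 = 1.
(K is a triangulation of the 1-simplex.)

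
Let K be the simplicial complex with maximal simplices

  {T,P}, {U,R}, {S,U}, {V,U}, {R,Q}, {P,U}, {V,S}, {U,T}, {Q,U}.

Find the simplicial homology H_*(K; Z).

H_0 ≅ Z,  H_1 ≅ Z^3.

Fix the vertex order P < Q < R < S < T < U < V and write every simplex with vertices in increasing order. Then dim K = 1 and the simplices of K are:

  0-simplices (7): P, Q, R, S, T, U, V
  1-simplices (9): PT, PU, QR, QU, RU, SU, SV, TU, UV

so the chain groups are C_0 ≅ Z^7, C_1 ≅ Z^9.

∂_1: C_1 → C_0 is given by ∂[p,q] = [q] − [p]. For instance
  ∂UV = V − U.
The 7×9 boundary matrix has rank 6 and Smith normal form diag(1,1,1,1,1,1).

Computing H_k = (kernel of ∂_k) / (image of ∂_{k+1}):

  H_0: rank C_0 − rank ∂_1 = 7 − 6 = 1, and the invariant factors of ∂_1 are all 1, so H_0 ≅ Z.
  H_1: rank ker ∂_1 − rank ∂_2 = (9 − 6) − 0 = 3, and there is no ∂_2, so H_1 ≅ Z^3.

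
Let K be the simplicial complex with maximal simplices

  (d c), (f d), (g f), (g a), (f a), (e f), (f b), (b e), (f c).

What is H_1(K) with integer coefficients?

H_1 ≅ Z^3.

Fix the vertex order a < b < c < d < e < f < g and write every simplex with vertices in increasing order. Then dim K = 1 and the simplices of K are:

  0-simplices (7): a, b, c, d, e, f, g
  1-simplices (9): af, ag, be, bf, cd, cf, df, ef, fg

so the chain groups are C_0 ≅ Z^7, C_1 ≅ Z^9.

Boundary ∂_1: C_1 → C_0 maps an edge to its endpoints' difference, ∂[p,q] = q − p.
The 7×9 boundary matrix has rank 6 and Smith normal form diag(1,1,1,1,1,1).

Now H_k = ker ∂_k / im ∂_{k+1}, so:

  H_1: rank ker ∂_1 − rank ∂_2 = (9 − 6) − 0 = 3, and there is no ∂_2, so H_1 = Z^3.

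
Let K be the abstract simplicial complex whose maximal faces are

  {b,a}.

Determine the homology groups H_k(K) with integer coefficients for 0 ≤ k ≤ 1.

H_0 ≅ Z,  H_1 = 0.

K has 2 vertices, 1 edge.
rank ∂_0 = 0, rank ∂_1 = 1 ⇒ b_0 = 2 − 0 − 1 = 1; all invariant factors of ∂_1 are 1 so no torsion. So H_0 ≅ Z.
rank ∂_1 = 1, rank ∂_2 = 0 ⇒ b_1 = 1 − 1 − 0 = 0. So H_1 ≅ 0.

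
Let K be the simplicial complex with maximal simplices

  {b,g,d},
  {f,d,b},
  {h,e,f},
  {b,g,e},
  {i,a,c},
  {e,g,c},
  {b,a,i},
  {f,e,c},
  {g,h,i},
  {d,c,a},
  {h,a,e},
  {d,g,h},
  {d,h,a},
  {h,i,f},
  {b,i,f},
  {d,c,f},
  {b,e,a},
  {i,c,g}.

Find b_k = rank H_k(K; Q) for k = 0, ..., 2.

Take the total order a < b < c < d < e < f < g < h < i on the vertex set. Then K (dimension 2) consists of the simplices:

  0-simplices (9): a, b, c, d, e, f, g, h, i
  1-simplices (27): ab, ac, ad, ae, ah, ai, bd, be, bf, bg, bi, cd, ce, cf, cg, ci, df, dg, dh, ef, eg, eh, fh, fi, gh, gi, hi
  2-simplices (18): abe, abi, acd, aci, adh, aeh, bdf, bdg, beg, bfi, cdf, cef, ceg, cgi, dgh, efh, fhi, ghi

Hence C_0 ≅ Z^9, C_1 ≅ Z^27, C_2 ≅ Z^18.

The boundary map ∂_1: C_1 → C_0 maps an edge to its endpoints' difference, ∂[p,q] = q − p.
The 9×27 boundary matrix has rank 8 and Smith normal form diag(1,1,1,1,1,1,1,1).

∂_2: C_2 → C_1 sends each 2-simplex [p,q,r] to [q,r] − [p,r] + [p,q]. For instance
  ∂aeh = eh − ah + ae,
  ∂bdg = dg − bg + bd.
This gives a 27×18 integer matrix of rank 17; reducing to Smith normal form yields diagonal entries (1,1,1,1,1,1,1,1,1,1,1,1,1,1,1,1,1).

Computing H_k = (kernel of ∂_k) / (image of ∂_{k+1}):

  H_0: rank C_0 − rank ∂_1 = 9 − 8 = 1, and the invariant factors of ∂_1 are all 1, so H_0 ≅ Z.
  H_1: rank ker ∂_1 − rank ∂_2 = (27 − 8) − 17 = 2, and the invariant factors of ∂_2 are all 1, so H_1 ≅ Z^2.
  H_2: rank ker ∂_2 − rank ∂_3 = (18 − 17) − 0 = 1, and there is no ∂_3, so H_2 ≅ Z.

(K is a triangulation of the torus T^2.)

Hence the Betti numbers are b_0 = 1, b_1 = 2, b_2 = 1.

b_0 = 1, b_1 = 2, b_2 = 1.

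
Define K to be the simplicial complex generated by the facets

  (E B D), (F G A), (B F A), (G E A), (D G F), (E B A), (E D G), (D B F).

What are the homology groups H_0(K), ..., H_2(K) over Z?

H_0 = Z,  H_1 = 0,  H_2 = Z.

We work with the vertex ordering A < B < D < E < F < G. The simplices of K, each written with vertices in increasing order, are:

  0-simplices (6): A, B, D, E, F, G
  1-simplices (12): AB, AE, AF, AG, BD, BE, BF, DE, DF, DG, EG, FG
  2-simplices (8): ABE, ABF, AEG, AFG, BDE, BDF, DEG, DFG

giving chain groups C_0 ≅ Z^6, C_1 ≅ Z^12, C_2 ≅ Z^8.

∂_1: C_1 → C_0 is given by ∂[p,q] = [q] − [p]. For instance
  ∂AE = E − A.
The 6×12 boundary matrix has rank 5 and Smith normal form diag(1,1,1,1,1).

Boundary ∂_2: C_2 → C_1 maps a triangle to the signed sum of its edges. For instance
  ∂DFG = FG − DG + DF,
  ∂ABE = BE − AE + AB.
The 12×8 boundary matrix has rank 7 and Smith normal form diag(1,1,1,1,1,1,1).

From H_k ≅ ker(∂_k) / im(∂_{k+1}) we obtain:

  H_0: rank C_0 − rank ∂_1 = 6 − 5 = 1, and the invariant factors of ∂_1 are all 1, so H_0 ≅ Z.
  H_1: rank ker ∂_1 − rank ∂_2 = (12 − 5) − 7 = 0, and the invariant factors of ∂_2 are all 1, so H_1 ≅ 0.
  H_2: rank ker ∂_2 − rank ∂_3 = (8 − 7) − 0 = 1, and there is no ∂_3, so H_2 ≅ Z.

(K is a triangulation of the 2-sphere S^2.)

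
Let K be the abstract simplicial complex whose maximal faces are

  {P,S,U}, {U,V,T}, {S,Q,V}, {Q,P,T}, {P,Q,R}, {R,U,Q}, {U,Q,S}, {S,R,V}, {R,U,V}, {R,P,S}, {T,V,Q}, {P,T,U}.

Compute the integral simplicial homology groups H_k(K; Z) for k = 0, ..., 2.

K has 7 vertices, 18 edges, 12 triangles.
rank ∂_0 = 0, rank ∂_1 = 6 ⇒ b_0 = 7 − 0 − 6 = 1; all invariant factors of ∂_1 are 1 so no torsion. So H_0 = Z.
rank ∂_1 = 6, rank ∂_2 = 12 ⇒ b_1 = 18 − 6 − 12 = 0; ∂_2 has invariant factor(s) [2] giving torsion. So H_1 = Z_2.
rank ∂_2 = 12, rank ∂_3 = 0 ⇒ b_2 = 12 − 12 − 0 = 0. So H_2 = 0.

H_0 ≅ Z,  H_1 ≅ Z_2,  H_2 = 0.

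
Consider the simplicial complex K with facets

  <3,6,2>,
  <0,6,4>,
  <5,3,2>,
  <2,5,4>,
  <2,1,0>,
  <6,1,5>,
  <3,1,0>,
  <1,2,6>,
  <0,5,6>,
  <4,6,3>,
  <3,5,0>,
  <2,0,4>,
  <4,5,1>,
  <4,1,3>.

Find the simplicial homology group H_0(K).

Fix the vertex order 0 < 1 < 2 < 3 < 4 < 5 < 6 and write every simplex with vertices in increasing order. Then dim K = 2 and the simplices of K are:

  0-simplices (7): [0], [1], [2], [3], [4], [5], [6]
  1-simplices (21): [0,1], [0,2], [0,3], [0,4], [0,5], [0,6], [1,2], [1,3], [1,4], [1,5], [1,6], [2,3], [2,4], [2,5], [2,6], [3,4], [3,5], [3,6], [4,5], [4,6], [5,6]
  2-simplices (14): [0,1,2], [0,1,3], [0,2,4], [0,3,5], [0,4,6], [0,5,6], [1,2,6], [1,3,4], [1,4,5], [1,5,6], [2,3,5], [2,3,6], [2,4,5], [3,4,6]

so the chain groups are C_0 ≅ Z^7, C_1 ≅ Z^21, C_2 ≅ Z^14.

Boundary ∂_1: C_1 → C_0 is given by ∂[p,q] = [q] − [p]. For instance
  ∂[1,6] = [6] − [1].
As a 7×21 matrix over Z this has rank 6, with invariant factors (1,1,1,1,1,1).

The boundary map ∂_2: C_2 → C_1 acts by ∂[p,q,r] = [q,r] − [p,r] + [p,q]. For instance
  ∂[0,1,2] = [1,2] − [0,2] + [0,1],
  ∂[0,3,5] = [3,5] − [0,5] + [0,3].
The 21×14 boundary matrix has rank 13 and Smith normal form diag(1,1,1,1,1,1,1,1,1,1,1,1,1).

From H_k ≅ ker(∂_k) / im(∂_{k+1}) we obtain:

  H_0: rank C_0 − rank ∂_1 = 7 − 6 = 1, and the invariant factors of ∂_1 are all 1, so H_0 ≅ Z.

H_0 = Z.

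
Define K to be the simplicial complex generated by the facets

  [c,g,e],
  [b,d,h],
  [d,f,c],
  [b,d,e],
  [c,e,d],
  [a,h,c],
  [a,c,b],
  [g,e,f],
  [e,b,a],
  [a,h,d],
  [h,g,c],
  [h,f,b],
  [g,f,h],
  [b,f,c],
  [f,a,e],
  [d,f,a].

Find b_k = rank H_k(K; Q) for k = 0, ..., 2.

Order the vertices as a < b < c < d < e < f < g < h. Listing each simplex with vertices in this order, K has dimension 2 with simplices:

  0-simplices (8): a, b, c, d, e, f, g, h
  1-simplices (24): ab, ac, ad, ae, af, ah, bc, bd, be, bf, bh, cd, ce, cf, cg, ch, de, df, dh, ef, eg, fg, fh, gh
  2-simplices (16): abc, abe, ach, adf, adh, aef, bcf, bde, bdh, bfh, cde, cdf, ceg, cgh, efg, fgh

Hence C_0 ≅ Z^8, C_1 ≅ Z^24, C_2 ≅ Z^16.

The boundary map ∂_1: C_1 → C_0 sends each edge [p,q] (with p < q) to q − p. For instance
  ∂ae = e − a.
The 8×24 boundary matrix has rank 7 and Smith normal form diag(1,1,1,1,1,1,1).

∂_2: C_2 → C_1 sends each 2-simplex [p,q,r] to [q,r] − [p,r] + [p,q]. For instance
  ∂adf = df − af + ad,
  ∂bdh = dh − bh + bd.
The resulting 24×16 matrix has rank 15, and its Smith normal form has invariant factors (1,1,1,1,1,1,1,1,1,1,1,1,1,1,1).

Computing H_k = (kernel of ∂_k) / (image of ∂_{k+1}):

  H_0: rank C_0 − rank ∂_1 = 8 − 7 = 1, and the invariant factors of ∂_1 are all 1, so H_0 = Z.
  H_1: rank ker ∂_1 − rank ∂_2 = (24 − 7) − 15 = 2, and the invariant factors of ∂_2 are all 1, so H_1 = Z^2.
  H_2: rank ker ∂_2 − rank ∂_3 = (16 − 15) − 0 = 1, and there is no ∂_3, so H_2 = Z.

Hence the Betti numbers are b_0 = 1, b_1 = 2, b_2 = 1.

b_0 = 1, b_1 = 2, b_2 = 1.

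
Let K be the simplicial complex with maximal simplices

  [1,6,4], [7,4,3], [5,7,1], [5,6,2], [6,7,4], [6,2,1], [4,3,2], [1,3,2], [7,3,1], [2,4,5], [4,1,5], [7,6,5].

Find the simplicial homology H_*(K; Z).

Take the total order 1 < 2 < 3 < 4 < 5 < 6 < 7 on the vertex set. Then K (dimension 2) consists of the simplices:

  0-simplices (7): [1], [2], [3], [4], [5], [6], [7]
  1-simplices (18): [1,2], [1,3], [1,4], [1,5], [1,6], [1,7], [2,3], [2,4], [2,5], [2,6], [3,4], [3,7], [4,5], [4,6], [4,7], [5,6], [5,7], [6,7]
  2-simplices (12): [1,2,3], [1,2,6], [1,3,7], [1,4,5], [1,4,6], [1,5,7], [2,3,4], [2,4,5], [2,5,6], [3,4,7], [4,6,7], [5,6,7]

giving chain groups C_0 ≅ Z^7, C_1 ≅ Z^18, C_2 ≅ Z^12.

The boundary map ∂_1: C_1 → C_0 maps an edge to its endpoints' difference, ∂[p,q] = q − p. For instance
  ∂[1,7] = [7] − [1].
As a 7×18 matrix over Z this has rank 6, with invariant factors (1,1,1,1,1,1).

∂_2: C_2 → C_1 sends each 2-simplex [p,q,r] to [q,r] − [p,r] + [p,q]. For instance
  ∂[1,3,7] = [3,7] − [1,7] + [1,3],
  ∂[1,4,5] = [4,5] − [1,5] + [1,4].
The 18×12 boundary matrix has rank 12 and Smith normal form diag(1,1,1,1,1,1,1,1,1,1,1,2).

Computing H_k = (kernel of ∂_k) / (image of ∂_{k+1}):

  H_0: rank C_0 − rank ∂_1 = 7 − 6 = 1, and the invariant factors of ∂_1 are all 1, so H_0 ≅ Z.
  H_1: rank ker ∂_1 − rank ∂_2 = (18 − 6) − 12 = 0, and ∂_2 has invariant factor 2 > 1, so H_1 ≅ Z_2.
  H_2: rank ker ∂_2 − rank ∂_3 = (12 − 12) − 0 = 0, and there is no ∂_3, so H_2 ≅ 0.

(K is a triangulation of the real projective plane RP^2.)

H_0 ≅ Z,  H_1 ≅ Z_2,  H_2 = 0.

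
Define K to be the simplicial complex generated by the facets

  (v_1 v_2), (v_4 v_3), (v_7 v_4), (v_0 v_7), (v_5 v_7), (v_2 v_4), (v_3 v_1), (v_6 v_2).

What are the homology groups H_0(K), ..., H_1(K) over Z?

H_0 = Z,  H_1 = Z.

Order the vertices as v_0 < v_1 < v_2 < v_3 < v_4 < v_5 < v_6 < v_7. Listing each simplex with vertices in this order, K has dimension 1 with simplices:

  0-simplices (8): [v_0], [v_1], [v_2], [v_3], [v_4], [v_5], [v_6], [v_7]
  1-simplices (8): [v_0,v_7], [v_1,v_2], [v_1,v_3], [v_2,v_4], [v_2,v_6], [v_3,v_4], [v_4,v_7], [v_5,v_7]

giving chain groups C_0 ≅ Z^8, C_1 ≅ Z^8.

∂_1: C_1 → C_0 maps an edge to its endpoints' difference, ∂[p,q] = q − p. For instance
  ∂[v_1,v_3] = [v_3] − [v_1].
This gives a 8×8 integer matrix of rank 7; reducing to Smith normal form yields diagonal entries (1,1,1,1,1,1,1).

Now H_k = ker ∂_k / im ∂_{k+1}, so:

  H_0: rank C_0 − rank ∂_1 = 8 − 7 = 1, and the invariant factors of ∂_1 are all 1, so H_0 = Z.
  H_1: rank ker ∂_1 − rank ∂_2 = (8 − 7) − 0 = 1, and there is no ∂_2, so H_1 = Z.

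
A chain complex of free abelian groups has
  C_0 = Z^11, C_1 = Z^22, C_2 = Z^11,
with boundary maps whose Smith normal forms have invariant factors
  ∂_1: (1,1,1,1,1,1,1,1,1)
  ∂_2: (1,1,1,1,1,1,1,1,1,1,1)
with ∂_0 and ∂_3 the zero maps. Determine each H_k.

H_0: b_0 = 11 − 0 − 9 = 2; torsion from ∂_1 factors > 1: none. So H_0 = Z^2.
H_1: b_1 = 22 − 9 − 11 = 2; torsion from ∂_2 factors > 1: none. So H_1 = Z^2.
H_2: b_2 = 11 − 11 − 0 = 0; torsion from ∂_3 factors > 1: none. So H_2 = 0.

H_0 = Z^2,  H_1 = Z^2,  H_2 = 0.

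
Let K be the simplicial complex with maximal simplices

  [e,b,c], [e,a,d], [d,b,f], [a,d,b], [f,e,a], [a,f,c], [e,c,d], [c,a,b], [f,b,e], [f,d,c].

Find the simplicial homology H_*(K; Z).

H_0 = Z,  H_1 = Z/2Z,  H_2 = 0.

K has 6 vertices, 15 edges, 10 triangles.
rank ∂_0 = 0, rank ∂_1 = 5 ⇒ b_0 = 6 − 0 − 5 = 1; all invariant factors of ∂_1 are 1 so no torsion. So H_0 ≅ Z.
rank ∂_1 = 5, rank ∂_2 = 10 ⇒ b_1 = 15 − 5 − 10 = 0; ∂_2 has invariant factor(s) [2] giving torsion. So H_1 ≅ Z/2Z.
rank ∂_2 = 10, rank ∂_3 = 0 ⇒ b_2 = 10 − 10 − 0 = 0. So H_2 ≅ 0.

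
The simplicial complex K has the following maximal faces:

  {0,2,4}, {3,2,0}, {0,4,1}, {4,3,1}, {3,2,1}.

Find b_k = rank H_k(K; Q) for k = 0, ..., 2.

b_0 = 1, b_1 = 1, b_2 = 0.

Fix the vertex order 0 < 1 < 2 < 3 < 4 and write every simplex with vertices in increasing order. Then dim K = 2 and the simplices of K are:

  0-simplices (5): [0], [1], [2], [3], [4]
  1-simplices (10): [0,1], [0,2], [0,3], [0,4], [1,2], [1,3], [1,4], [2,3], [2,4], [3,4]
  2-simplices (5): [0,1,4], [0,2,3], [0,2,4], [1,2,3], [1,3,4]

giving chain groups C_0 ≅ Z^5, C_1 ≅ Z^10, C_2 ≅ Z^5.

Boundary ∂_1: C_1 → C_0 sends each edge [p,q] (with p < q) to q − p. For instance
  ∂[0,3] = [3] − [0].
The 5×10 boundary matrix has rank 4 and Smith normal form diag(1,1,1,1).

∂_2: C_2 → C_1 sends each 2-simplex [p,q,r] to [q,r] − [p,r] + [p,q]. For instance
  ∂[1,2,3] = [2,3] − [1,3] + [1,2],
  ∂[0,2,4] = [2,4] − [0,4] + [0,2].
This gives a 10×5 integer matrix of rank 5; reducing to Smith normal form yields diagonal entries (1,1,1,1,1).

Computing H_k = (kernel of ∂_k) / (image of ∂_{k+1}):

  H_0: rank C_0 − rank ∂_1 = 5 − 4 = 1, and the invariant factors of ∂_1 are all 1, so H_0 ≅ Z.
  H_1: rank ker ∂_1 − rank ∂_2 = (10 − 4) − 5 = 1, and the invariant factors of ∂_2 are all 1, so H_1 ≅ Z.
  H_2: rank ker ∂_2 − rank ∂_3 = (5 − 5) − 0 = 0, and there is no ∂_3, so H_2 ≅ 0.

Hence the Betti numbers are b_0 = 1, b_1 = 1, b_2 = 0.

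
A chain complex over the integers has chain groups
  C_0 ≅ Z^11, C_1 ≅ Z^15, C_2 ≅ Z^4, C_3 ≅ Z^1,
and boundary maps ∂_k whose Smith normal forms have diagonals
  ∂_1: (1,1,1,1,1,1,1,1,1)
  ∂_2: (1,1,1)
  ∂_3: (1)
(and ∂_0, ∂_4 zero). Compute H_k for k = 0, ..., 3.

H_0: b_0 = 11 − 0 − 9 = 2; torsion from ∂_1 factors > 1: none. So H_0 = Z^2.
H_1: b_1 = 15 − 9 − 3 = 3; torsion from ∂_2 factors > 1: none. So H_1 = Z^3.
H_2: b_2 = 4 − 3 − 1 = 0; torsion from ∂_3 factors > 1: none. So H_2 = 0.
H_3: b_3 = 1 − 1 − 0 = 0; torsion from ∂_4 factors > 1: none. So H_3 = 0.

H_0 = Z^2,  H_1 = Z^3,  H_2 = 0,  H_3 = 0.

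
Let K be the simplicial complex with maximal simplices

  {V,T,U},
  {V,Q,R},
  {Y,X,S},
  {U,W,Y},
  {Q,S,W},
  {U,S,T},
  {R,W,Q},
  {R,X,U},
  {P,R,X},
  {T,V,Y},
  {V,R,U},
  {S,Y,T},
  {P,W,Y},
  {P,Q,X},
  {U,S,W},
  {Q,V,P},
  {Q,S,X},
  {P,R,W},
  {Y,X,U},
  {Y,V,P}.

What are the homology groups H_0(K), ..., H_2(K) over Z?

Order the vertices as P < Q < R < S < T < U < V < W < X < Y. Listing each simplex with vertices in this order, K has dimension 2 with simplices:

  0-simplices (10): P, Q, R, S, T, U, V, W, X, Y
  1-simplices (30): PQ, PR, PV, PW, PX, PY, QR, QS, QV, QW, QX, RU, RV, RW, RX, ST, SU, SW, SX, SY, TU, TV, TY, UV, UW, UX, UY, VY, WY, XY
  2-simplices (20): PQV, PQX, PRW, PRX, PVY, PWY, QRV, QRW, QSW, QSX, RUV, RUX, STU, STY, SUW, SXY, TUV, TVY, UWY, UXY

so the chain groups are C_0 ≅ Z^10, C_1 ≅ Z^30, C_2 ≅ Z^20.

∂_1: C_1 → C_0 sends each edge [p,q] (with p < q) to q − p.
The 10×30 boundary matrix has rank 9 and Smith normal form diag(1,1,1,1,1,1,1,1,1).

Boundary ∂_2: C_2 → C_1 acts by ∂[p,q,r] = [q,r] − [p,r] + [p,q]. For instance
  ∂SUW = UW − SW + SU,
  ∂STU = TU − SU + ST.
This gives a 30×20 integer matrix of rank 20; reducing to Smith normal form yields diagonal entries (1,1,1,1,1,1,1,1,1,1,1,1,1,1,1,1,1,1,1,2).

Now H_k = ker ∂_k / im ∂_{k+1}, so:

  H_0: rank C_0 − rank ∂_1 = 10 − 9 = 1, and the invariant factors of ∂_1 are all 1, so H_0 = Z.
  H_1: rank ker ∂_1 − rank ∂_2 = (30 − 9) − 20 = 1, and ∂_2 has invariant factor 2 > 1, so H_1 = Z ⊕ Z_2.
  H_2: rank ker ∂_2 − rank ∂_3 = (20 − 20) − 0 = 0, and there is no ∂_3, so H_2 = 0.

H_0 ≅ Z,  H_1 ≅ Z ⊕ Z_2,  H_2 = 0.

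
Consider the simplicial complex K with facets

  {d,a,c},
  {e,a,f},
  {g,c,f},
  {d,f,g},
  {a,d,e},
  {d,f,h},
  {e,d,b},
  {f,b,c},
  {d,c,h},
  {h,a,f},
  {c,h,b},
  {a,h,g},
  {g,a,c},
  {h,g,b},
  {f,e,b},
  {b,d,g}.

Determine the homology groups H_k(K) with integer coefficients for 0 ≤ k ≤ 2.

H_0 ≅ Z,  H_1 ≅ Z^2,  H_2 ≅ Z.

K has 8 vertices, 24 edges, 16 triangles.
rank ∂_0 = 0, rank ∂_1 = 7 ⇒ b_0 = 8 − 0 − 7 = 1; all invariant factors of ∂_1 are 1 so no torsion. So H_0 = Z.
rank ∂_1 = 7, rank ∂_2 = 15 ⇒ b_1 = 24 − 7 − 15 = 2; all invariant factors of ∂_2 are 1 so no torsion. So H_1 = Z^2.
rank ∂_2 = 15, rank ∂_3 = 0 ⇒ b_2 = 16 − 15 − 0 = 1. So H_2 = Z.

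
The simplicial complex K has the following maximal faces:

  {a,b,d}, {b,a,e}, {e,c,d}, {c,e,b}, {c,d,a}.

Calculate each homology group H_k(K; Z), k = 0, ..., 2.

Order the vertices as a < b < c < d < e. Listing each simplex with vertices in this order, K has dimension 2 with simplices:

  0-simplices (5): a, b, c, d, e
  1-simplices (10): ab, ac, ad, ae, bc, bd, be, cd, ce, de
  2-simplices (5): abd, abe, acd, bce, cde

Hence C_0 ≅ Z^5, C_1 ≅ Z^10, C_2 ≅ Z^5.

∂_1: C_1 → C_0 is given by ∂[p,q] = [q] − [p].
The resulting 5×10 matrix has rank 4, and its Smith normal form has invariant factors (1,1,1,1).

The boundary map ∂_2: C_2 → C_1 sends each 2-simplex [p,q,r] to [q,r] − [p,r] + [p,q]. For instance
  ∂bce = ce − be + bc,
  ∂acd = cd − ad + ac.
The resulting 10×5 matrix has rank 5, and its Smith normal form has invariant factors (1,1,1,1,1).

Now H_k = ker ∂_k / im ∂_{k+1}, so:

  H_0: rank C_0 − rank ∂_1 = 5 − 4 = 1, and the invariant factors of ∂_1 are all 1, so H_0 = Z.
  H_1: rank ker ∂_1 − rank ∂_2 = (10 − 4) − 5 = 1, and the invariant factors of ∂_2 are all 1, so H_1 = Z.
  H_2: rank ker ∂_2 − rank ∂_3 = (5 − 5) − 0 = 0, and there is no ∂_3, so H_2 = 0.

H_0 ≅ Z,  H_1 ≅ Z,  H_2 = 0.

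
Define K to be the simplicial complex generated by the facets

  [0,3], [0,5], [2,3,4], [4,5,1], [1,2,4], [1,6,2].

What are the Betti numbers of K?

We work with the vertex ordering 0 < 1 < 2 < 3 < 4 < 5 < 6. The simplices of K, each written with vertices in increasing order, are:

  0-simplices (7): [0], [1], [2], [3], [4], [5], [6]
  1-simplices (11): [0,3], [0,5], [1,2], [1,4], [1,5], [1,6], [2,3], [2,4], [2,6], [3,4], [4,5]
  2-simplices (4): [1,2,4], [1,2,6], [1,4,5], [2,3,4]

Hence C_0 ≅ Z^7, C_1 ≅ Z^11, C_2 ≅ Z^4.

Boundary ∂_1: C_1 → C_0 is given by ∂[p,q] = [q] − [p]. For instance
  ∂[0,3] = [3] − [0].
The 7×11 boundary matrix has rank 6 and Smith normal form diag(1,1,1,1,1,1).

The boundary map ∂_2: C_2 → C_1 sends each 2-simplex [p,q,r] to [q,r] − [p,r] + [p,q]. For instance
  ∂[1,2,6] = [2,6] − [1,6] + [1,2],
  ∂[1,4,5] = [4,5] − [1,5] + [1,4].
This gives a 11×4 integer matrix of rank 4; reducing to Smith normal form yields diagonal entries (1,1,1,1).

Computing H_k = (kernel of ∂_k) / (image of ∂_{k+1}):

  H_0: rank C_0 − rank ∂_1 = 7 − 6 = 1, and the invariant factors of ∂_1 are all 1, so H_0 = Z.
  H_1: rank ker ∂_1 − rank ∂_2 = (11 − 6) − 4 = 1, and the invariant factors of ∂_2 are all 1, so H_1 = Z.
  H_2: rank ker ∂_2 − rank ∂_3 = (4 − 4) − 0 = 0, and there is no ∂_3, so H_2 = 0.

Hence the Betti numbers are b_0 = 1, b_1 = 1, b_2 = 0.

b_0 = 1, b_1 = 1, b_2 = 0.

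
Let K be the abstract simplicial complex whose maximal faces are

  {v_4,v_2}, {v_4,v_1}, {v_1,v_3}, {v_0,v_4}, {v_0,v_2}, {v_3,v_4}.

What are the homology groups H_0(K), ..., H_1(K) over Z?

H_0 ≅ Z,  H_1 ≅ Z^2.

We work with the vertex ordering v_0 < v_1 < v_2 < v_3 < v_4. The simplices of K, each written with vertices in increasing order, are:

  0-simplices (5): [v_0], [v_1], [v_2], [v_3], [v_4]
  1-simplices (6): [v_0,v_2], [v_0,v_4], [v_1,v_3], [v_1,v_4], [v_2,v_4], [v_3,v_4]

giving chain groups C_0 ≅ Z^5, C_1 ≅ Z^6.

∂_1: C_1 → C_0 maps an edge to its endpoints' difference, ∂[p,q] = q − p. For instance
  ∂[v_2,v_4] = [v_4] − [v_2].
As a 5×6 matrix over Z this has rank 4, with invariant factors (1,1,1,1).

Computing H_k = (kernel of ∂_k) / (image of ∂_{k+1}):

  H_0: rank C_0 − rank ∂_1 = 5 − 4 = 1, and the invariant factors of ∂_1 are all 1, so H_0 ≅ Z.
  H_1: rank ker ∂_1 − rank ∂_2 = (6 − 4) − 0 = 2, and there is no ∂_2, so H_1 ≅ Z^2.

As a check, the Euler characteristic is 5 − 6 = -1, which agrees with 1 − 2 = -1.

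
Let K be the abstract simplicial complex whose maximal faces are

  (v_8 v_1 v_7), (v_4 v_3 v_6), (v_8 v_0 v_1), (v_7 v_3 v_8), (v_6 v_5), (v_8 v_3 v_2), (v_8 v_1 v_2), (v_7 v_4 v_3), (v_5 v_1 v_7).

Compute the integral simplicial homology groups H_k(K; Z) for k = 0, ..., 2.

Order the vertices as v_0 < v_1 < v_2 < v_3 < v_4 < v_5 < v_6 < v_7 < v_8. Listing each simplex with vertices in this order, K has dimension 2 with simplices:

  0-simplices (9): [v_0], [v_1], [v_2], [v_3], [v_4], [v_5], [v_6], [v_7], [v_8]
  1-simplices (17): (17 of them)
  2-simplices (8): [v_0,v_1,v_8], [v_1,v_2,v_8], [v_1,v_5,v_7], [v_1,v_7,v_8], [v_2,v_3,v_8], [v_3,v_4,v_6], [v_3,v_4,v_7], [v_3,v_7,v_8]

so the chain groups are C_0 ≅ Z^9, C_1 ≅ Z^17, C_2 ≅ Z^8.

The boundary map ∂_1: C_1 → C_0 sends each edge [p,q] (with p < q) to q − p. For instance
  ∂[v_5,v_6] = [v_6] − [v_5].
As a 9×17 matrix over Z this has rank 8, with invariant factors (1,1,1,1,1,1,1,1).

∂_2: C_2 → C_1 sends each 2-simplex [p,q,r] to [q,r] − [p,r] + [p,q]. For instance
  ∂[v_2,v_3,v_8] = [v_3,v_8] − [v_2,v_8] + [v_2,v_3],
  ∂[v_3,v_4,v_6] = [v_4,v_6] − [v_3,v_6] + [v_3,v_4].
As a 17×8 matrix over Z this has rank 8, with invariant factors (1,1,1,1,1,1,1,1).

Reading off H_k = ker ∂_k / im ∂_{k+1}:

  H_0: rank C_0 − rank ∂_1 = 9 − 8 = 1, and the invariant factors of ∂_1 are all 1, so H_0 ≅ Z.
  H_1: rank ker ∂_1 − rank ∂_2 = (17 − 8) − 8 = 1, and the invariant factors of ∂_2 are all 1, so H_1 ≅ Z.
  H_2: rank ker ∂_2 − rank ∂_3 = (8 − 8) − 0 = 0, and there is no ∂_3, so H_2 ≅ 0.

As a check, the Euler characteristic is 9 − 17 + 8 = 0, which agrees with 1 − 1 + 0 = 0.

H_0 = Z,  H_1 = Z,  H_2 = 0.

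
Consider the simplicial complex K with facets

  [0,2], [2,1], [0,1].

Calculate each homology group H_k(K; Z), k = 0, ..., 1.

Take the total order 0 < 1 < 2 on the vertex set. Then K (dimension 1) consists of the simplices:

  0-simplices (3): [0], [1], [2]
  1-simplices (3): [0,1], [0,2], [1,2]

Hence C_0 ≅ Z^3, C_1 ≅ Z^3.

The boundary map ∂_1: C_1 → C_0 maps an edge to its endpoints' difference, ∂[p,q] = q − p. For instance
  ∂[1,2] = [2] − [1].
This gives a 3×3 integer matrix of rank 2; reducing to Smith normal form yields diagonal entries (1,1).

Reading off H_k = ker ∂_k / im ∂_{k+1}:

  H_0: rank C_0 − rank ∂_1 = 3 − 2 = 1, and the invariant factors of ∂_1 are all 1, so H_0 ≅ Z.
  H_1: rank ker ∂_1 − rank ∂_2 = (3 − 2) − 0 = 1, and there is no ∂_2, so H_1 ≅ Z.

H_0 ≅ Z,  H_1 ≅ Z.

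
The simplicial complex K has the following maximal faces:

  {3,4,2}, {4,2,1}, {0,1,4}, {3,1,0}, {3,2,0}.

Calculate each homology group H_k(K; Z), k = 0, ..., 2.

Order the vertices as 0 < 1 < 2 < 3 < 4. Listing each simplex with vertices in this order, K has dimension 2 with simplices:

  0-simplices (5): [0], [1], [2], [3], [4]
  1-simplices (10): [0,1], [0,2], [0,3], [0,4], [1,2], [1,3], [1,4], [2,3], [2,4], [3,4]
  2-simplices (5): [0,1,3], [0,1,4], [0,2,3], [1,2,4], [2,3,4]

giving chain groups C_0 ≅ Z^5, C_1 ≅ Z^10, C_2 ≅ Z^5.

∂_1: C_1 → C_0 maps an edge to its endpoints' difference, ∂[p,q] = q − p. For instance
  ∂[1,4] = [4] − [1].
The resulting 5×10 matrix has rank 4, and its Smith normal form has invariant factors (1,1,1,1).

∂_2: C_2 → C_1 acts by ∂[p,q,r] = [q,r] − [p,r] + [p,q]. For instance
  ∂[2,3,4] = [3,4] − [2,4] + [2,3],
  ∂[1,2,4] = [2,4] − [1,4] + [1,2].
As a 10×5 matrix over Z this has rank 5, with invariant factors (1,1,1,1,1).

Computing H_k = (kernel of ∂_k) / (image of ∂_{k+1}):

  H_0: rank C_0 − rank ∂_1 = 5 − 4 = 1, and the invariant factors of ∂_1 are all 1, so H_0 = Z.
  H_1: rank ker ∂_1 − rank ∂_2 = (10 − 4) − 5 = 1, and the invariant factors of ∂_2 are all 1, so H_1 = Z.
  H_2: rank ker ∂_2 − rank ∂_3 = (5 − 5) − 0 = 0, and there is no ∂_3, so H_2 = 0.

As a check, the Euler characteristic is 5 − 10 + 5 = 0, which agrees with 1 − 1 + 0 = 0.

H_0 ≅ Z,  H_1 ≅ Z,  H_2 = 0.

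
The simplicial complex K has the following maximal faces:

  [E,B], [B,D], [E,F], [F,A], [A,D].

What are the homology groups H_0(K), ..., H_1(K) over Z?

Fix the vertex order A < B < D < E < F and write every simplex with vertices in increasing order. Then dim K = 1 and the simplices of K are:

  0-simplices (5): A, B, D, E, F
  1-simplices (5): AD, AF, BD, BE, EF

so the chain groups are C_0 ≅ Z^5, C_1 ≅ Z^5.

Boundary ∂_1: C_1 → C_0 sends each edge [p,q] (with p < q) to q − p.
The resulting 5×5 matrix has rank 4, and its Smith normal form has invariant factors (1,1,1,1).

From H_k ≅ ker(∂_k) / im(∂_{k+1}) we obtain:

  H_0: rank C_0 − rank ∂_1 = 5 − 4 = 1, and the invariant factors of ∂_1 are all 1, so H_0 = Z.
  H_1: rank ker ∂_1 − rank ∂_2 = (5 − 4) − 0 = 1, and there is no ∂_2, so H_1 = Z.

H_0 = Z,  H_1 = Z.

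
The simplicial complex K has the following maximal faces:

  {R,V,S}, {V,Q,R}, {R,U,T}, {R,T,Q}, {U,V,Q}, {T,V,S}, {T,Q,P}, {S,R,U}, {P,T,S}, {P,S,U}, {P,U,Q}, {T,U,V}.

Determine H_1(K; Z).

H_1 ≅ Z_2.

We work with the vertex ordering P < Q < R < S < T < U < V. The simplices of K, each written with vertices in increasing order, are:

  0-simplices (7): P, Q, R, S, T, U, V
  1-simplices (18): PQ, PS, PT, PU, QR, QT, QU, QV, RS, RT, RU, RV, ST, SU, SV, TU, TV, UV
  2-simplices (12): PQT, PQU, PST, PSU, QRT, QRV, QUV, RSU, RSV, RTU, STV, TUV

giving chain groups C_0 ≅ Z^7, C_1 ≅ Z^18, C_2 ≅ Z^12.

Boundary ∂_1: C_1 → C_0 sends each edge [p,q] (with p < q) to q − p. For instance
  ∂QV = V − Q.
As a 7×18 matrix over Z this has rank 6, with invariant factors (1,1,1,1,1,1).

The boundary map ∂_2: C_2 → C_1 acts by ∂[p,q,r] = [q,r] − [p,r] + [p,q]. For instance
  ∂PST = ST − PT + PS,
  ∂QRV = RV − QV + QR.
The resulting 18×12 matrix has rank 12, and its Smith normal form has invariant factors (1,1,1,1,1,1,1,1,1,1,1,2).

Reading off H_k = ker ∂_k / im ∂_{k+1}:

  H_1: rank ker ∂_1 − rank ∂_2 = (18 − 6) − 12 = 0, and ∂_2 has invariant factor 2 > 1, so H_1 = Z_2.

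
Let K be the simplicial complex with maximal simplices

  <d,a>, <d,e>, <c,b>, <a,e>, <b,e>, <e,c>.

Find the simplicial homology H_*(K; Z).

Fix the vertex order a < b < c < d < e and write every simplex with vertices in increasing order. Then dim K = 1 and the simplices of K are:

  0-simplices (5): a, b, c, d, e
  1-simplices (6): ad, ae, bc, be, ce, de

Hence C_0 ≅ Z^5, C_1 ≅ Z^6.

∂_1: C_1 → C_0 maps an edge to its endpoints' difference, ∂[p,q] = q − p.
The resulting 5×6 matrix has rank 4, and its Smith normal form has invariant factors (1,1,1,1).

Computing H_k = (kernel of ∂_k) / (image of ∂_{k+1}):

  H_0: rank C_0 − rank ∂_1 = 5 − 4 = 1, and the invariant factors of ∂_1 are all 1, so H_0 ≅ Z.
  H_1: rank ker ∂_1 − rank ∂_2 = (6 − 4) − 0 = 2, and there is no ∂_2, so H_1 ≅ Z^2.

(K is a triangulation of a wedge of 2 circles.)

H_0 ≅ Z,  H_1 ≅ Z^2.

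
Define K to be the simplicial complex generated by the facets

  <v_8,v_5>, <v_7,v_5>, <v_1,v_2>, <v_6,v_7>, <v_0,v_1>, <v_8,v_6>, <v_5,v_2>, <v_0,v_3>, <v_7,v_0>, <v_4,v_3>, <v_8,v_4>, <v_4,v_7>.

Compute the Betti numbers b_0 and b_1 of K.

b_0 = 1, b_1 = 4.

Order the vertices as v_0 < v_1 < v_2 < v_3 < v_4 < v_5 < v_6 < v_7 < v_8. Listing each simplex with vertices in this order, K has dimension 1 with simplices:

  0-simplices (9): [v_0], [v_1], [v_2], [v_3], [v_4], [v_5], [v_6], [v_7], [v_8]
  1-simplices (12): [v_0,v_1], [v_0,v_3], [v_0,v_7], [v_1,v_2], [v_2,v_5], [v_3,v_4], [v_4,v_7], [v_4,v_8], [v_5,v_7], [v_5,v_8], [v_6,v_7], [v_6,v_8]

so the chain groups are C_0 ≅ Z^9, C_1 ≅ Z^12.

∂_1: C_1 → C_0 sends each edge [p,q] (with p < q) to q − p.
The 9×12 boundary matrix has rank 8 and Smith normal form diag(1,1,1,1,1,1,1,1).

From H_k ≅ ker(∂_k) / im(∂_{k+1}) we obtain:

  H_0: rank C_0 − rank ∂_1 = 9 − 8 = 1, and the invariant factors of ∂_1 are all 1, so H_0 = Z.
  H_1: rank ker ∂_1 − rank ∂_2 = (12 − 8) − 0 = 4, and there is no ∂_2, so H_1 = Z^4.

As a check, the Euler characteristic is 9 − 12 = -3, which agrees with 1 − 4 = -3.

Hence the Betti numbers are b_0 = 1, b_1 = 4.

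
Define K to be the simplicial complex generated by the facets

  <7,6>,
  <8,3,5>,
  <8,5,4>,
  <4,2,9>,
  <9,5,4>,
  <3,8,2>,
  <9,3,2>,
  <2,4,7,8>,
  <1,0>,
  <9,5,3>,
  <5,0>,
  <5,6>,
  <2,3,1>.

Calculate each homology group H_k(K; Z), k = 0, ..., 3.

K has 10 vertices, 21 edges, 12 triangles, 1 3-simplex.
rank ∂_0 = 0, rank ∂_1 = 9 ⇒ b_0 = 10 − 0 − 9 = 1; all invariant factors of ∂_1 are 1 so no torsion. So H_0 ≅ Z.
rank ∂_1 = 9, rank ∂_2 = 10 ⇒ b_1 = 21 − 9 − 10 = 2; all invariant factors of ∂_2 are 1 so no torsion. So H_1 ≅ Z^2.
rank ∂_2 = 10, rank ∂_3 = 1 ⇒ b_2 = 12 − 10 − 1 = 1; all invariant factors of ∂_3 are 1 so no torsion. So H_2 ≅ Z.
rank ∂_3 = 1, rank ∂_4 = 0 ⇒ b_3 = 1 − 1 − 0 = 0. So H_3 ≅ 0.

H_0 = Z,  H_1 = Z^2,  H_2 = Z,  H_3 = 0.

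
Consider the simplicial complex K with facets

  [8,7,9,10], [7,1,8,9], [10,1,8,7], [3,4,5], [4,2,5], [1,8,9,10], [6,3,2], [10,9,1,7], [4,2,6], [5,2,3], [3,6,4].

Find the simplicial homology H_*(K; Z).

K has 10 vertices, 19 edges, 16 triangles, 5 3-simplices.
rank ∂_0 = 0, rank ∂_1 = 8 ⇒ b_0 = 10 − 0 − 8 = 2; all invariant factors of ∂_1 are 1 so no torsion. So H_0 ≅ Z^2.
rank ∂_1 = 8, rank ∂_2 = 11 ⇒ b_1 = 19 − 8 − 11 = 0; all invariant factors of ∂_2 are 1 so no torsion. So H_1 ≅ 0.
rank ∂_2 = 11, rank ∂_3 = 4 ⇒ b_2 = 16 − 11 − 4 = 1; all invariant factors of ∂_3 are 1 so no torsion. So H_2 ≅ Z.
rank ∂_3 = 4, rank ∂_4 = 0 ⇒ b_3 = 5 − 4 − 0 = 1. So H_3 ≅ Z.

H_0 = Z^2,  H_1 = 0,  H_2 = Z,  H_3 = Z.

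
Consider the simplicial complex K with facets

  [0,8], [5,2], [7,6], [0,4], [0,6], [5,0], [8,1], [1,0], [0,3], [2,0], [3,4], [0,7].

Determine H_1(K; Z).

Take the total order 0 < 1 < 2 < 3 < 4 < 5 < 6 < 7 < 8 on the vertex set. Then K (dimension 1) consists of the simplices:

  0-simplices (9): [0], [1], [2], [3], [4], [5], [6], [7], [8]
  1-simplices (12): [0,1], [0,2], [0,3], [0,4], [0,5], [0,6], [0,7], [0,8], [1,8], [2,5], [3,4], [6,7]

so the chain groups are C_0 ≅ Z^9, C_1 ≅ Z^12.

Boundary ∂_1: C_1 → C_0 sends each edge [p,q] (with p < q) to q − p. For instance
  ∂[0,2] = [2] − [0].
As a 9×12 matrix over Z this has rank 8, with invariant factors (1,1,1,1,1,1,1,1).

Now H_k = ker ∂_k / im ∂_{k+1}, so:

  H_1: rank ker ∂_1 − rank ∂_2 = (12 − 8) − 0 = 4, and there is no ∂_2, so H_1 ≅ Z^4.

(K is a triangulation of a wedge of 4 circles.)

H_1 ≅ Z^4.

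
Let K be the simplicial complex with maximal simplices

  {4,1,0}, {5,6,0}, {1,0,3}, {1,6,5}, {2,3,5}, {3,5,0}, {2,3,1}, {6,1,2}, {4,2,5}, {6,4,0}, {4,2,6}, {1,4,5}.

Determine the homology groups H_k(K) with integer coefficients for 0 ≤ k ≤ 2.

H_0 ≅ Z,  H_1 ≅ Z/2,  H_2 = 0.

K has 7 vertices, 18 edges, 12 triangles.
rank ∂_0 = 0, rank ∂_1 = 6 ⇒ b_0 = 7 − 0 − 6 = 1; all invariant factors of ∂_1 are 1 so no torsion. So H_0 ≅ Z.
rank ∂_1 = 6, rank ∂_2 = 12 ⇒ b_1 = 18 − 6 − 12 = 0; ∂_2 has invariant factor(s) [2] giving torsion. So H_1 ≅ Z/2.
rank ∂_2 = 12, rank ∂_3 = 0 ⇒ b_2 = 12 − 12 − 0 = 0. So H_2 ≅ 0.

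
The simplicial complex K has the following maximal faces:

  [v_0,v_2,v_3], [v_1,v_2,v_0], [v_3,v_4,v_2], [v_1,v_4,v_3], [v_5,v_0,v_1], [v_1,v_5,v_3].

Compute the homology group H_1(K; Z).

H_1 ≅ Z.

K has 6 vertices, 12 edges, 6 triangles.
rank ∂_1 = 5, rank ∂_2 = 6 ⇒ b_1 = 12 − 5 − 6 = 1; all invariant factors of ∂_2 are 1 so no torsion. So H_1 ≅ Z.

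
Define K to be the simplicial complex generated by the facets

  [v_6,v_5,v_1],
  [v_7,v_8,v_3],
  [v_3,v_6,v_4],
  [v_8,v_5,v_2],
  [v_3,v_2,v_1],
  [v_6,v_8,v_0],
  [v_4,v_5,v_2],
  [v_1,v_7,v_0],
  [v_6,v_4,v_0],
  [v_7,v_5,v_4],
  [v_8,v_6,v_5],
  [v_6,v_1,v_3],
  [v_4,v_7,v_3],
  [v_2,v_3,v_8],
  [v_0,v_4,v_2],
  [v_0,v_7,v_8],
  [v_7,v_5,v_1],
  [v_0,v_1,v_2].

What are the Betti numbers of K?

We work with the vertex ordering v_0 < v_1 < v_2 < v_3 < v_4 < v_5 < v_6 < v_7 < v_8. The simplices of K, each written with vertices in increasing order, are:

  0-simplices (9): [v_0], [v_1], [v_2], [v_3], [v_4], [v_5], [v_6], [v_7], [v_8]
  1-simplices (27): (27 of them)
  2-simplices (18): (18 of them)

Hence C_0 ≅ Z^9, C_1 ≅ Z^27, C_2 ≅ Z^18.

The boundary map ∂_1: C_1 → C_0 is given by ∂[p,q] = [q] − [p]. For instance
  ∂[v_0,v_1] = [v_1] − [v_0].
As a 9×27 matrix over Z this has rank 8, with invariant factors (1,1,1,1,1,1,1,1).

∂_2: C_2 → C_1 maps a triangle to the signed sum of its edges. For instance
  ∂[v_2,v_3,v_8] = [v_3,v_8] − [v_2,v_8] + [v_2,v_3],
  ∂[v_0,v_4,v_6] = [v_4,v_6] − [v_0,v_6] + [v_0,v_4].
As a 27×18 matrix over Z this has rank 17, with invariant factors (1,1,1,1,1,1,1,1,1,1,1,1,1,1,1,1,1).

Now H_k = ker ∂_k / im ∂_{k+1}, so:

  H_0: rank C_0 − rank ∂_1 = 9 − 8 = 1, and the invariant factors of ∂_1 are all 1, so H_0 ≅ Z.
  H_1: rank ker ∂_1 − rank ∂_2 = (27 − 8) − 17 = 2, and the invariant factors of ∂_2 are all 1, so H_1 ≅ Z^2.
  H_2: rank ker ∂_2 − rank ∂_3 = (18 − 17) − 0 = 1, and there is no ∂_3, so H_2 ≅ Z.

Hence the Betti numbers are b_0 = 1, b_1 = 2, b_2 = 1.

b_0 = 1, b_1 = 2, b_2 = 1.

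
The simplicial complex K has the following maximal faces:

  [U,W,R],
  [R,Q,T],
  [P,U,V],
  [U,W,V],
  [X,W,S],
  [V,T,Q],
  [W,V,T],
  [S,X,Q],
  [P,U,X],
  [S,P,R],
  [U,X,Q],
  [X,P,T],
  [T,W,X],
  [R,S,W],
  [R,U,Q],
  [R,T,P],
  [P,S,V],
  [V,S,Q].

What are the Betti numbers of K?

b_0 = 1, b_1 = 2, b_2 = 1.

Order the vertices as P < Q < R < S < T < U < V < W < X. Listing each simplex with vertices in this order, K has dimension 2 with simplices:

  0-simplices (9): P, Q, R, S, T, U, V, W, X
  1-simplices (27): PR, PS, PT, PU, PV, PX, QR, QS, QT, QU, QV, QX, RS, RT, RU, RW, SV, SW, SX, TV, TW, TX, UV, UW, UX, VW, WX
  2-simplices (18): PRS, PRT, PSV, PTX, PUV, PUX, QRT, QRU, QSV, QSX, QTV, QUX, RSW, RUW, SWX, TVW, TWX, UVW

giving chain groups C_0 ≅ Z^9, C_1 ≅ Z^27, C_2 ≅ Z^18.

∂_1: C_1 → C_0 maps an edge to its endpoints' difference, ∂[p,q] = q − p. For instance
  ∂TX = X − T.
As a 9×27 matrix over Z this has rank 8, with invariant factors (1,1,1,1,1,1,1,1).

∂_2: C_2 → C_1 acts by ∂[p,q,r] = [q,r] − [p,r] + [p,q]. For instance
  ∂PRT = RT − PT + PR,
  ∂PSV = SV − PV + PS.
The resulting 27×18 matrix has rank 17, and its Smith normal form has invariant factors (1,1,1,1,1,1,1,1,1,1,1,1,1,1,1,1,1).

Reading off H_k = ker ∂_k / im ∂_{k+1}:

  H_0: rank C_0 − rank ∂_1 = 9 − 8 = 1, and the invariant factors of ∂_1 are all 1, so H_0 ≅ Z.
  H_1: rank ker ∂_1 − rank ∂_2 = (27 − 8) − 17 = 2, and the invariant factors of ∂_2 are all 1, so H_1 ≅ Z^2.
  H_2: rank ker ∂_2 − rank ∂_3 = (18 − 17) − 0 = 1, and there is no ∂_3, so H_2 ≅ Z.

As a check, the Euler characteristic is 9 − 27 + 18 = 0, which agrees with 1 − 2 + 1 = 0.

Hence the Betti numbers are b_0 = 1, b_1 = 2, b_2 = 1.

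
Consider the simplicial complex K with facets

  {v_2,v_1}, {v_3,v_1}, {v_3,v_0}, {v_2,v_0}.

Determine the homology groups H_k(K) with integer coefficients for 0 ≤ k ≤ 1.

Take the total order v_0 < v_1 < v_2 < v_3 on the vertex set. Then K (dimension 1) consists of the simplices:

  0-simplices (4): [v_0], [v_1], [v_2], [v_3]
  1-simplices (4): [v_0,v_2], [v_0,v_3], [v_1,v_2], [v_1,v_3]

so the chain groups are C_0 ≅ Z^4, C_1 ≅ Z^4.

The boundary map ∂_1: C_1 → C_0 is given by ∂[p,q] = [q] − [p].
As a 4×4 matrix over Z this has rank 3, with invariant factors (1,1,1).

From H_k ≅ ker(∂_k) / im(∂_{k+1}) we obtain:

  H_0: rank C_0 − rank ∂_1 = 4 − 3 = 1, and the invariant factors of ∂_1 are all 1, so H_0 = Z.
  H_1: rank ker ∂_1 − rank ∂_2 = (4 − 3) − 0 = 1, and there is no ∂_2, so H_1 = Z.

As a check, the Euler characteristic is 4 − 4 = 0, which agrees with 1 − 1 = 0.
(K is a triangulation of the circle S^1.)

H_0 ≅ Z,  H_1 ≅ Z.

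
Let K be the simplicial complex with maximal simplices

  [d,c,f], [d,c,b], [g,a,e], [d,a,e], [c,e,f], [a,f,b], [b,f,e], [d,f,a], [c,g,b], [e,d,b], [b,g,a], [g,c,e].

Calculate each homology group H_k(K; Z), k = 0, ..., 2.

H_0 ≅ Z,  H_1 ≅ Z/2,  H_2 = 0.

K has 7 vertices, 18 edges, 12 triangles.
rank ∂_0 = 0, rank ∂_1 = 6 ⇒ b_0 = 7 − 0 − 6 = 1; all invariant factors of ∂_1 are 1 so no torsion. So H_0 = Z.
rank ∂_1 = 6, rank ∂_2 = 12 ⇒ b_1 = 18 − 6 − 12 = 0; ∂_2 has invariant factor(s) [2] giving torsion. So H_1 = Z/2.
rank ∂_2 = 12, rank ∂_3 = 0 ⇒ b_2 = 12 − 12 − 0 = 0. So H_2 = 0.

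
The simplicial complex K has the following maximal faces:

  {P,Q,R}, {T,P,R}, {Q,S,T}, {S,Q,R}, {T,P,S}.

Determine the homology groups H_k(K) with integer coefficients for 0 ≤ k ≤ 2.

Order the vertices as P < Q < R < S < T. Listing each simplex with vertices in this order, K has dimension 2 with simplices:

  0-simplices (5): P, Q, R, S, T
  1-simplices (10): PQ, PR, PS, PT, QR, QS, QT, RS, RT, ST
  2-simplices (5): PQR, PRT, PST, QRS, QST

Hence C_0 ≅ Z^5, C_1 ≅ Z^10, C_2 ≅ Z^5.

Boundary ∂_1: C_1 → C_0 maps an edge to its endpoints' difference, ∂[p,q] = q − p.
This gives a 5×10 integer matrix of rank 4; reducing to Smith normal form yields diagonal entries (1,1,1,1).

∂_2: C_2 → C_1 sends each 2-simplex [p,q,r] to [q,r] − [p,r] + [p,q]. For instance
  ∂PQR = QR − PR + PQ,
  ∂PST = ST − PT + PS.
As a 10×5 matrix over Z this has rank 5, with invariant factors (1,1,1,1,1).

Computing H_k = (kernel of ∂_k) / (image of ∂_{k+1}):

  H_0: rank C_0 − rank ∂_1 = 5 − 4 = 1, and the invariant factors of ∂_1 are all 1, so H_0 = Z.
  H_1: rank ker ∂_1 − rank ∂_2 = (10 − 4) − 5 = 1, and the invariant factors of ∂_2 are all 1, so H_1 = Z.
  H_2: rank ker ∂_2 − rank ∂_3 = (5 − 5) − 0 = 0, and there is no ∂_3, so H_2 = 0.

H_0 = Z,  H_1 = Z,  H_2 = 0.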